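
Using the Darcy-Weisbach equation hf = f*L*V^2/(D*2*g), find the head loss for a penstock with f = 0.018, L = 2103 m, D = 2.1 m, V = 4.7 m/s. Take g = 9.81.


hf = 0.018 * 2103 * 4.7^2 / (2.1 * 2 * 9.81) = 20.2950 m


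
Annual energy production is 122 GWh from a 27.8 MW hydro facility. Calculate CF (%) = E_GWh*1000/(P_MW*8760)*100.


CF = 122 * 1000 / (27.8 * 8760) * 100 = 50.0969 %


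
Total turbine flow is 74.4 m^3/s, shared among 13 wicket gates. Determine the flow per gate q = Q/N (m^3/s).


q = 74.4 / 13 = 5.7231 m^3/s


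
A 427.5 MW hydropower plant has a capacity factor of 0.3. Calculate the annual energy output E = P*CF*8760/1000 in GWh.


E = 427.5 * 0.3 * 8760 / 1000 = 1123.4700 GWh


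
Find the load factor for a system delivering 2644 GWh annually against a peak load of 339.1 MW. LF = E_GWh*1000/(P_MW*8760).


LF = 2644 * 1000 / (339.1 * 8760) = 0.8901


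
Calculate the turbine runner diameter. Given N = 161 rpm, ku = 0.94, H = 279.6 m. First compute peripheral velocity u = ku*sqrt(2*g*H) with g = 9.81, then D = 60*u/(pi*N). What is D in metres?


u = 0.94 * sqrt(2*9.81*279.6) = 69.6219 m/s
D = 60 * 69.6219 / (pi * 161) = 8.2589 m


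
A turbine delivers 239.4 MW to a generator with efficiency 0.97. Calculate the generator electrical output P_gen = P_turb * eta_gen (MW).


P_gen = 239.4 * 0.97 = 232.2180 MW


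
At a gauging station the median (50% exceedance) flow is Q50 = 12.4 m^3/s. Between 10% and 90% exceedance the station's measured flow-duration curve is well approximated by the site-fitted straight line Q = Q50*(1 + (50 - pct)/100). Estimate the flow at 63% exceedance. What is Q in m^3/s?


Q = 12.4 * (1 + (50 - 63)/100) = 10.7880 m^3/s


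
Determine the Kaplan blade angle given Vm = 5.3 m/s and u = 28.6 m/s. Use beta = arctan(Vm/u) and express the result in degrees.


beta = arctan(5.3 / 28.6) = 10.4987 degrees


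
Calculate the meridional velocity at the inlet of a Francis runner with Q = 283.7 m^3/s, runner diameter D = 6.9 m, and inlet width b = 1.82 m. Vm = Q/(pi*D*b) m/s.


Vm = 283.7 / (pi * 6.9 * 1.82) = 7.1910 m/s


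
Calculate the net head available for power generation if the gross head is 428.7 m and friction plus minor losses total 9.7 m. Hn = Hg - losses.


Hn = 428.7 - 9.7 = 419.0000 m


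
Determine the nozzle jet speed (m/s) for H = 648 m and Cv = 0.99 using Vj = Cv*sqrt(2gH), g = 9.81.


Vj = 0.99 * sqrt(2*9.81*648) = 111.6278 m/s


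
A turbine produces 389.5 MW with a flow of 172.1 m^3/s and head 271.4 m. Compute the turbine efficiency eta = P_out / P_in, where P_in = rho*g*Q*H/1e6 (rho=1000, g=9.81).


P_in = 1000 * 9.81 * 172.1 * 271.4 / 1e6 = 458.2049 MW
eta = 389.5 / 458.2049 = 0.8501


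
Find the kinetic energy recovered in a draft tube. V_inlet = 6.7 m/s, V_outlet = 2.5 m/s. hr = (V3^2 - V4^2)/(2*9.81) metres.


hr = (6.7^2 - 2.5^2) / (2*9.81) = 1.9694 m


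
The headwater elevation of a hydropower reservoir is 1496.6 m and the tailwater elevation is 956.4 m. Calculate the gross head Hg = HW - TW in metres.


Hg = 1496.6 - 956.4 = 540.2000 m


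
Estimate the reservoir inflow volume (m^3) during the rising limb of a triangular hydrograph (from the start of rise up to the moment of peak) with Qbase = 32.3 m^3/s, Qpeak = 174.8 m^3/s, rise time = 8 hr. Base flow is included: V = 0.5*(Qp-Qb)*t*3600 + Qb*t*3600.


V = 0.5*(174.8 - 32.3)*8*3600 + 32.3*8*3600 = 2.9822e+06 m^3


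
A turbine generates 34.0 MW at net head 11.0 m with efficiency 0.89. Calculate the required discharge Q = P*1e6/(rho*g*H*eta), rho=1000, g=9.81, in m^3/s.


Q = 34.0 * 1e6 / (1000 * 9.81 * 11.0 * 0.89) = 354.0195 m^3/s


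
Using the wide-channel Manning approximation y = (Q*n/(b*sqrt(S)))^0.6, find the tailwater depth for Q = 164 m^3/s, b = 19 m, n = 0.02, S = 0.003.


y = (164 * 0.02 / (19 * 0.003^0.5))^0.6 = 1.9913 m


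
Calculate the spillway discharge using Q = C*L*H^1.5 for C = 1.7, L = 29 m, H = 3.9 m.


Q = 1.7 * 29 * 3.9^1.5 = 379.7028 m^3/s


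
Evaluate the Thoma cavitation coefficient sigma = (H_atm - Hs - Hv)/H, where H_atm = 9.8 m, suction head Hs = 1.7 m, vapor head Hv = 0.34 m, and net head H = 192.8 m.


sigma = (9.8 - 1.7 - 0.34) / 192.8 = 0.0402


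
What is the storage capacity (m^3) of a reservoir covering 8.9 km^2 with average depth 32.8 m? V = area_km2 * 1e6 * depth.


V = 8.9 * 1e6 * 32.8 = 2.9192e+08 m^3


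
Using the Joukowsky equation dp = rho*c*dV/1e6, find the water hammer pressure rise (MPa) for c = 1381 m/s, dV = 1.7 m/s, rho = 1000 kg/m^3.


dp = 1000 * 1381 * 1.7 / 1e6 = 2.3477 MPa


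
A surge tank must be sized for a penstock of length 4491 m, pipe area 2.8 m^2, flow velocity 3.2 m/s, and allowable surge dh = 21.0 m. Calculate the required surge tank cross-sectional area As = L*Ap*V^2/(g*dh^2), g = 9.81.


As = 4491 * 2.8 * 3.2^2 / (9.81 * 21.0^2) = 29.7641 m^2


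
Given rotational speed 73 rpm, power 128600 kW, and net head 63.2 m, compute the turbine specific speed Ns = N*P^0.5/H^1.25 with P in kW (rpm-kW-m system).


Ns = 73 * 128600^0.5 / 63.2^1.25 = 146.9085


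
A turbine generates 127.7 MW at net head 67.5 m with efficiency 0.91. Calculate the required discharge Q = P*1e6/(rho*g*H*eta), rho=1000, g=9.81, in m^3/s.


Q = 127.7 * 1e6 / (1000 * 9.81 * 67.5 * 0.91) = 211.9223 m^3/s


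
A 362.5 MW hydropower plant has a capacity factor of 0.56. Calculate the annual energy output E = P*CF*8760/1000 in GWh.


E = 362.5 * 0.56 * 8760 / 1000 = 1778.2800 GWh


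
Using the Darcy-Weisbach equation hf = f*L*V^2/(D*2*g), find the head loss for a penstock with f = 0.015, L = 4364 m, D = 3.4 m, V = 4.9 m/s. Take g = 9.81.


hf = 0.015 * 4364 * 4.9^2 / (3.4 * 2 * 9.81) = 23.5608 m


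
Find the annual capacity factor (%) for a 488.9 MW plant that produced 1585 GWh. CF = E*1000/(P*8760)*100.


CF = 1585 * 1000 / (488.9 * 8760) * 100 = 37.0088 %


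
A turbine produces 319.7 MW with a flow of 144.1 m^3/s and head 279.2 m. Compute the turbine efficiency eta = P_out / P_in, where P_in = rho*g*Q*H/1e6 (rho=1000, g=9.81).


P_in = 1000 * 9.81 * 144.1 * 279.2 / 1e6 = 394.6830 MW
eta = 319.7 / 394.6830 = 0.8100


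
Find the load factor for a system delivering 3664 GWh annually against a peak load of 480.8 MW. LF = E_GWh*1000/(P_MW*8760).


LF = 3664 * 1000 / (480.8 * 8760) = 0.8699


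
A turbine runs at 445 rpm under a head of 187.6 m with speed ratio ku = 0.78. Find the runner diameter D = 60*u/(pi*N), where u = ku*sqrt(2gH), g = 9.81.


u = 0.78 * sqrt(2*9.81*187.6) = 47.3217 m/s
D = 60 * 47.3217 / (pi * 445) = 2.0310 m


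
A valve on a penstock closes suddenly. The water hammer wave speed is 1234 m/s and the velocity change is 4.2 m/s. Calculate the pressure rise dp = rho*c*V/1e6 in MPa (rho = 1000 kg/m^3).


dp = 1000 * 1234 * 4.2 / 1e6 = 5.1828 MPa


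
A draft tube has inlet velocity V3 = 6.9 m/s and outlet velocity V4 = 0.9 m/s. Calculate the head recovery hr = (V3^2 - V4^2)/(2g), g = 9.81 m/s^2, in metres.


hr = (6.9^2 - 0.9^2) / (2*9.81) = 2.3853 m


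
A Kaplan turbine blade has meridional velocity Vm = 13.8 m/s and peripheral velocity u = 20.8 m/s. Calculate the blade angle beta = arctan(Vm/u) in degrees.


beta = arctan(13.8 / 20.8) = 33.5627 degrees


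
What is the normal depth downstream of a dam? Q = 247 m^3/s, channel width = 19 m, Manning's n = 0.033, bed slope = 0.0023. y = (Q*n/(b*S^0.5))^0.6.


y = (247 * 0.033 / (19 * 0.0023^0.5))^0.6 = 3.7235 m


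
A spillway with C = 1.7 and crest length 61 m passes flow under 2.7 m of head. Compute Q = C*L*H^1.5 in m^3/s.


Q = 1.7 * 61 * 2.7^1.5 = 460.0705 m^3/s


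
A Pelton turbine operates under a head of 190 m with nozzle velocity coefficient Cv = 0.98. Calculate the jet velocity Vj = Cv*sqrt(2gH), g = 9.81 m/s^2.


Vj = 0.98 * sqrt(2*9.81*190) = 59.8346 m/s


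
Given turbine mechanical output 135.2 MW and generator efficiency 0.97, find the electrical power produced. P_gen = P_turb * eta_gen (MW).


P_gen = 135.2 * 0.97 = 131.1440 MW


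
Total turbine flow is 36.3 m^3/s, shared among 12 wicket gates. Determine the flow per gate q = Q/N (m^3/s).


q = 36.3 / 12 = 3.0250 m^3/s


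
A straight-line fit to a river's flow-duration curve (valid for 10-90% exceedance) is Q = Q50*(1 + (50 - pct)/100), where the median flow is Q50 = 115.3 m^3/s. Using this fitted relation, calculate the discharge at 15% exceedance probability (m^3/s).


Q = 115.3 * (1 + (50 - 15)/100) = 155.6550 m^3/s


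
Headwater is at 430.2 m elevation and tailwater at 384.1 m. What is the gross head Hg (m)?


Hg = 430.2 - 384.1 = 46.1000 m


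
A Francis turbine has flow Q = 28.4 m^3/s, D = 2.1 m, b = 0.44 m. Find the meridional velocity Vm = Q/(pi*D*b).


Vm = 28.4 / (pi * 2.1 * 0.44) = 9.7836 m/s


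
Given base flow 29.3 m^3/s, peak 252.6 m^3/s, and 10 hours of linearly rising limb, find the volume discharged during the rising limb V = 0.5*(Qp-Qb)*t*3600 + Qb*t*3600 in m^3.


V = 0.5*(252.6 - 29.3)*10*3600 + 29.3*10*3600 = 5.0742e+06 m^3


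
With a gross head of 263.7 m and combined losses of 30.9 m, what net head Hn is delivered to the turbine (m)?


Hn = 263.7 - 30.9 = 232.8000 m


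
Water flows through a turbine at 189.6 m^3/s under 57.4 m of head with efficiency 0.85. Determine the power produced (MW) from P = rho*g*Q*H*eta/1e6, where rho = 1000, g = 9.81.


P = 1000 * 9.81 * 189.6 * 57.4 * 0.85 / 1e6 = 90.7482 MW


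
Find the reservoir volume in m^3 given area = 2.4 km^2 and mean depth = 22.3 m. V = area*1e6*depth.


V = 2.4 * 1e6 * 22.3 = 5.3520e+07 m^3


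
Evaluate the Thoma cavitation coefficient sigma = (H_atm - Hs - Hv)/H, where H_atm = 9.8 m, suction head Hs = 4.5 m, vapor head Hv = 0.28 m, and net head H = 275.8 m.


sigma = (9.8 - 4.5 - 0.28) / 275.8 = 0.0182


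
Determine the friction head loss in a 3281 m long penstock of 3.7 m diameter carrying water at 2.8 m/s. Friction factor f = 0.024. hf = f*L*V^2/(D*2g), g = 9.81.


hf = 0.024 * 3281 * 2.8^2 / (3.7 * 2 * 9.81) = 8.5042 m


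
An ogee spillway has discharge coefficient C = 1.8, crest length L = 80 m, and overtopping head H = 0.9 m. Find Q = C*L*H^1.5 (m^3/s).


Q = 1.8 * 80 * 0.9^1.5 = 122.9494 m^3/s


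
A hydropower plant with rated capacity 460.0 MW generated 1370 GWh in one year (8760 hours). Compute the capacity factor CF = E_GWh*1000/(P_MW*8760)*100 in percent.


CF = 1370 * 1000 / (460.0 * 8760) * 100 = 33.9984 %


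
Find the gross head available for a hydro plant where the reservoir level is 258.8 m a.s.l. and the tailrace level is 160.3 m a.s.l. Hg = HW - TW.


Hg = 258.8 - 160.3 = 98.5000 m


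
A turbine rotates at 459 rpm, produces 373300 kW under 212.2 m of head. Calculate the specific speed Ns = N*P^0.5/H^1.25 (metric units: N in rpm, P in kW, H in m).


Ns = 459 * 373300^0.5 / 212.2^1.25 = 346.2661


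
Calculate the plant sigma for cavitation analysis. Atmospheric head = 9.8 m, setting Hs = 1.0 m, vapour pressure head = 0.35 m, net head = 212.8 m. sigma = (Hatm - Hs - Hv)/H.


sigma = (9.8 - 1.0 - 0.35) / 212.8 = 0.0397


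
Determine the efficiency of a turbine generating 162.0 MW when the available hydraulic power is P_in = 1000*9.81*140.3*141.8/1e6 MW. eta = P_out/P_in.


P_in = 1000 * 9.81 * 140.3 * 141.8 / 1e6 = 195.1654 MW
eta = 162.0 / 195.1654 = 0.8301


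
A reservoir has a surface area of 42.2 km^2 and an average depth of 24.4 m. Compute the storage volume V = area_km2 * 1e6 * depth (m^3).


V = 42.2 * 1e6 * 24.4 = 1.0297e+09 m^3


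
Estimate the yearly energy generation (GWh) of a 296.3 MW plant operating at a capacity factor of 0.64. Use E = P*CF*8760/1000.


E = 296.3 * 0.64 * 8760 / 1000 = 1661.1763 GWh


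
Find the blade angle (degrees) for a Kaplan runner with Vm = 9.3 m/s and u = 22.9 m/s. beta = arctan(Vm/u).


beta = arctan(9.3 / 22.9) = 22.1027 degrees


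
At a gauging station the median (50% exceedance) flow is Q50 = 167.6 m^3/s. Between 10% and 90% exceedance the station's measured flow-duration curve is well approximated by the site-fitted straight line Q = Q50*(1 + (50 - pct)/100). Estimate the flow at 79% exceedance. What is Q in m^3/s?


Q = 167.6 * (1 + (50 - 79)/100) = 118.9960 m^3/s


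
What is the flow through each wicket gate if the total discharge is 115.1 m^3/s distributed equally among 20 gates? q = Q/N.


q = 115.1 / 20 = 5.7550 m^3/s


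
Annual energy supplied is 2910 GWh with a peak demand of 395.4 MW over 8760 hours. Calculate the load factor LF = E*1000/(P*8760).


LF = 2910 * 1000 / (395.4 * 8760) = 0.8401


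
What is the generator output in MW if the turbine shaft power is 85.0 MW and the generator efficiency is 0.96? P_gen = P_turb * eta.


P_gen = 85.0 * 0.96 = 81.6000 MW


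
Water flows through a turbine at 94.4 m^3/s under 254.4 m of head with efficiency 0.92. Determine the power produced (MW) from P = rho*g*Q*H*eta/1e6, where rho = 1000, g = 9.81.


P = 1000 * 9.81 * 94.4 * 254.4 * 0.92 / 1e6 = 216.7434 MW


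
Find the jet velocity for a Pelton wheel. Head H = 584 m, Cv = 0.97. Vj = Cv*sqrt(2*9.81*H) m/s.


Vj = 0.97 * sqrt(2*9.81*584) = 103.8311 m/s


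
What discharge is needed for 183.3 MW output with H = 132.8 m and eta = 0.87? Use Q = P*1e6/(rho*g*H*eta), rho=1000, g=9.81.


Q = 183.3 * 1e6 / (1000 * 9.81 * 132.8 * 0.87) = 161.7246 m^3/s


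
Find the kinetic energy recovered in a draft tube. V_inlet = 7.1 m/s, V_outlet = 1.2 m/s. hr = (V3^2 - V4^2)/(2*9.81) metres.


hr = (7.1^2 - 1.2^2) / (2*9.81) = 2.4959 m


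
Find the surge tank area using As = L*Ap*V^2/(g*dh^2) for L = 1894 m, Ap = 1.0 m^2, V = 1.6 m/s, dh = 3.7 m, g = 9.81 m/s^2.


As = 1894 * 1.0 * 1.6^2 / (9.81 * 3.7^2) = 36.1033 m^2


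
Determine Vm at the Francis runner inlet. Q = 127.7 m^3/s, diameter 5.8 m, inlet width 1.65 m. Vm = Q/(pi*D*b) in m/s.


Vm = 127.7 / (pi * 5.8 * 1.65) = 4.2475 m/s


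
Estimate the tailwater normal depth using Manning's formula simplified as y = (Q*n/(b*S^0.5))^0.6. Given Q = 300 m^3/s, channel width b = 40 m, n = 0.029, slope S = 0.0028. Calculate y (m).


y = (300 * 0.029 / (40 * 0.0028^0.5))^0.6 = 2.3352 m


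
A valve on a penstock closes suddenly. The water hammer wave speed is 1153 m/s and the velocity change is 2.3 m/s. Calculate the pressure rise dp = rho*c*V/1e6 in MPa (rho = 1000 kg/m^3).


dp = 1000 * 1153 * 2.3 / 1e6 = 2.6519 MPa


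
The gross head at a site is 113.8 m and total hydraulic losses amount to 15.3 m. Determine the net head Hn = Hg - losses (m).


Hn = 113.8 - 15.3 = 98.5000 m


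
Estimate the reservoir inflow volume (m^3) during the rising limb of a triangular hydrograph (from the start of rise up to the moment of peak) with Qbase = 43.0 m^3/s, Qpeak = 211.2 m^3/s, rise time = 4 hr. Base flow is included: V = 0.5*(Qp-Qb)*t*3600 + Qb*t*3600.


V = 0.5*(211.2 - 43.0)*4*3600 + 43.0*4*3600 = 1.8302e+06 m^3


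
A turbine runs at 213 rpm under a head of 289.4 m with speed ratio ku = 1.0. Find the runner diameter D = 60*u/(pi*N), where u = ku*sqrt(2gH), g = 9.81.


u = 1.0 * sqrt(2*9.81*289.4) = 75.3527 m/s
D = 60 * 75.3527 / (pi * 213) = 6.7565 m


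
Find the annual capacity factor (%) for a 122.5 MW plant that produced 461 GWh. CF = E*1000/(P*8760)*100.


CF = 461 * 1000 / (122.5 * 8760) * 100 = 42.9596 %


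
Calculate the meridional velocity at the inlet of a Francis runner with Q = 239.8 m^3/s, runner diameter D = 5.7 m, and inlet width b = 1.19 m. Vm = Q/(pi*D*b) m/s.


Vm = 239.8 / (pi * 5.7 * 1.19) = 11.2532 m/s


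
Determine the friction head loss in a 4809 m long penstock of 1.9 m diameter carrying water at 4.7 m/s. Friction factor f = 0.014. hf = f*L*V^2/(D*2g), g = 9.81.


hf = 0.014 * 4809 * 4.7^2 / (1.9 * 2 * 9.81) = 39.8957 m


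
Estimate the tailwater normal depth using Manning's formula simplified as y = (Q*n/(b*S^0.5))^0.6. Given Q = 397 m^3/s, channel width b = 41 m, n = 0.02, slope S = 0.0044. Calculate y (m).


y = (397 * 0.02 / (41 * 0.0044^0.5))^0.6 = 1.9019 m


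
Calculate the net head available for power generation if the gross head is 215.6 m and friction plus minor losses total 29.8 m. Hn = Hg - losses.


Hn = 215.6 - 29.8 = 185.8000 m


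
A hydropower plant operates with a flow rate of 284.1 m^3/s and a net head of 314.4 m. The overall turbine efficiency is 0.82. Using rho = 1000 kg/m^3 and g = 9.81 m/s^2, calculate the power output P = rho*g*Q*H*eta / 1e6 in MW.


P = 1000 * 9.81 * 284.1 * 314.4 * 0.82 / 1e6 = 718.5163 MW


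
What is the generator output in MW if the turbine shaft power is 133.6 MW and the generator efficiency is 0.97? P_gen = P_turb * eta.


P_gen = 133.6 * 0.97 = 129.5920 MW


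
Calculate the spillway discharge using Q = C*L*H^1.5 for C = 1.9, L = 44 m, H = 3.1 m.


Q = 1.9 * 44 * 3.1^1.5 = 456.2983 m^3/s


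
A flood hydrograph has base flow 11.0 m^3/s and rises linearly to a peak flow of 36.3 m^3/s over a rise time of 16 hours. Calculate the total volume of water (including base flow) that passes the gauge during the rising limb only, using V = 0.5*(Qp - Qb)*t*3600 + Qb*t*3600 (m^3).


V = 0.5*(36.3 - 11.0)*16*3600 + 11.0*16*3600 = 1.3622e+06 m^3


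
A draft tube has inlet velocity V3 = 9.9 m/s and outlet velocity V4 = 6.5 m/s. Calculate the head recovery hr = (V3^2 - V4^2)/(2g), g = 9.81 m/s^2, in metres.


hr = (9.9^2 - 6.5^2) / (2*9.81) = 2.8420 m


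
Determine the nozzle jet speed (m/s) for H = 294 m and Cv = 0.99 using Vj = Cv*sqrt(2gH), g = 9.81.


Vj = 0.99 * sqrt(2*9.81*294) = 75.1897 m/s


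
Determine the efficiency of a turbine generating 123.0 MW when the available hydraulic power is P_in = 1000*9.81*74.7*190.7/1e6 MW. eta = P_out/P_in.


P_in = 1000 * 9.81 * 74.7 * 190.7 / 1e6 = 139.7463 MW
eta = 123.0 / 139.7463 = 0.8802


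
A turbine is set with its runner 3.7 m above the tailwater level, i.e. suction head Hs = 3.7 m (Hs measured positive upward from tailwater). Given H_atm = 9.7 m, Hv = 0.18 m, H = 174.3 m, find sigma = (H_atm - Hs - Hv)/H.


sigma = (9.7 - 3.7 - 0.18) / 174.3 = 0.0334


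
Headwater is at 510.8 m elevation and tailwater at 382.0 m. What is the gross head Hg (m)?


Hg = 510.8 - 382.0 = 128.8000 m


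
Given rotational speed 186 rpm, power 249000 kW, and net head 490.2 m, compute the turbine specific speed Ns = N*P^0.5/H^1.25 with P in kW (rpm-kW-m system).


Ns = 186 * 249000^0.5 / 490.2^1.25 = 40.2389


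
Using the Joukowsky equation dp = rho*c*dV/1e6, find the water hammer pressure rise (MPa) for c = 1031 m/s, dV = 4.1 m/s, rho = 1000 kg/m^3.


dp = 1000 * 1031 * 4.1 / 1e6 = 4.2271 MPa


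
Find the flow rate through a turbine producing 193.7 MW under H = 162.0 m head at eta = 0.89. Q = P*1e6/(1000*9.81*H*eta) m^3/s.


Q = 193.7 * 1e6 / (1000 * 9.81 * 162.0 * 0.89) = 136.9480 m^3/s


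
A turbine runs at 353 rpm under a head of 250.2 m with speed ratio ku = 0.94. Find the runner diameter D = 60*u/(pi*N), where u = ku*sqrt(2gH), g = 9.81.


u = 0.94 * sqrt(2*9.81*250.2) = 65.8599 m/s
D = 60 * 65.8599 / (pi * 353) = 3.5633 m


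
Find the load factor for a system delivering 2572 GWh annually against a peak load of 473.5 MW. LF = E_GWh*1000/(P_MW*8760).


LF = 2572 * 1000 / (473.5 * 8760) = 0.6201


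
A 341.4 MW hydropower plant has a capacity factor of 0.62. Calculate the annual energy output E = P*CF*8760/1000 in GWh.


E = 341.4 * 0.62 * 8760 / 1000 = 1854.2117 GWh


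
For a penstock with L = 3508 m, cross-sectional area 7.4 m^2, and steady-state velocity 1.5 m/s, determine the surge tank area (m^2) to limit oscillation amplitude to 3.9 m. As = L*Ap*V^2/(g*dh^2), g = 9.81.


As = 3508 * 7.4 * 1.5^2 / (9.81 * 3.9^2) = 391.4494 m^2


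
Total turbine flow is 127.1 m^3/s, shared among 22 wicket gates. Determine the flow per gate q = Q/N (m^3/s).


q = 127.1 / 22 = 5.7773 m^3/s


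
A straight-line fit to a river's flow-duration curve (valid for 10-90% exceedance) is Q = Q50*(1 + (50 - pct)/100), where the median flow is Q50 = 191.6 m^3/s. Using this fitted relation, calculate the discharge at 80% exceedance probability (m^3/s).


Q = 191.6 * (1 + (50 - 80)/100) = 134.1200 m^3/s


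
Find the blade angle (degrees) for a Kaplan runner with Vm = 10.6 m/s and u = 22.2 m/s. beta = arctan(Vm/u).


beta = arctan(10.6 / 22.2) = 25.5234 degrees


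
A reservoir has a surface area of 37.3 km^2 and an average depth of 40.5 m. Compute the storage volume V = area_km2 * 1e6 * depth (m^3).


V = 37.3 * 1e6 * 40.5 = 1.5106e+09 m^3


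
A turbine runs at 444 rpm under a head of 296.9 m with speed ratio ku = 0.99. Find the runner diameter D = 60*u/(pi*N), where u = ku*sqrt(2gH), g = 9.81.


u = 0.99 * sqrt(2*9.81*296.9) = 75.5596 m/s
D = 60 * 75.5596 / (pi * 444) = 3.2502 m


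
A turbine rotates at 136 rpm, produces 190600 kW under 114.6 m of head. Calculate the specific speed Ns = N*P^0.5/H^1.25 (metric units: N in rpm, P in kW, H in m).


Ns = 136 * 190600^0.5 / 114.6^1.25 = 158.3506


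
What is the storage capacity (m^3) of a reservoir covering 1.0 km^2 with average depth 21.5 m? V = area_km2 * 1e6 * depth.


V = 1.0 * 1e6 * 21.5 = 2.1500e+07 m^3


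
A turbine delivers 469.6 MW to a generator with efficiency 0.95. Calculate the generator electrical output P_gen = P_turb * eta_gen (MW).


P_gen = 469.6 * 0.95 = 446.1200 MW


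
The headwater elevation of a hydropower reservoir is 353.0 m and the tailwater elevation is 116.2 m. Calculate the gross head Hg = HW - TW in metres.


Hg = 353.0 - 116.2 = 236.8000 m


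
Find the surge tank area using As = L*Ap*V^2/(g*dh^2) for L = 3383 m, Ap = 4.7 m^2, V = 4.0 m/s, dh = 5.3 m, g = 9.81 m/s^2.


As = 3383 * 4.7 * 4.0^2 / (9.81 * 5.3^2) = 923.2070 m^2


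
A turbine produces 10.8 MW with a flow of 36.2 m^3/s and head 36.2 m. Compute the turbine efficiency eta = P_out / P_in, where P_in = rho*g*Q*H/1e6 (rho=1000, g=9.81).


P_in = 1000 * 9.81 * 36.2 * 36.2 / 1e6 = 12.8554 MW
eta = 10.8 / 12.8554 = 0.8401


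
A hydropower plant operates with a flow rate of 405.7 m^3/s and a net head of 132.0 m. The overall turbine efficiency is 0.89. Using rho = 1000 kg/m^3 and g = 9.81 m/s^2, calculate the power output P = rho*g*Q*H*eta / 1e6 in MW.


P = 1000 * 9.81 * 405.7 * 132.0 * 0.89 / 1e6 = 467.5606 MW


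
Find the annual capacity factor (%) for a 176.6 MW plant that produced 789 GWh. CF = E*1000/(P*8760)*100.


CF = 789 * 1000 / (176.6 * 8760) * 100 = 51.0014 %


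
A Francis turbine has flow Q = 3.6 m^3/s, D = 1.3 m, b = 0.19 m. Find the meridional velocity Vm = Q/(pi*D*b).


Vm = 3.6 / (pi * 1.3 * 0.19) = 4.6393 m/s


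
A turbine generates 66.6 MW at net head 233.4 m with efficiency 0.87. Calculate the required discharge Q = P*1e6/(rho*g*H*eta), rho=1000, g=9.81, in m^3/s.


Q = 66.6 * 1e6 / (1000 * 9.81 * 233.4 * 0.87) = 33.4338 m^3/s


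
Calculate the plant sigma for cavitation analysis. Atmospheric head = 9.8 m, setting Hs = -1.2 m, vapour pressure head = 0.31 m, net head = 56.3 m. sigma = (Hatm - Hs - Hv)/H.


sigma = (9.8 - (-1.2) - 0.31) / 56.3 = 0.1899


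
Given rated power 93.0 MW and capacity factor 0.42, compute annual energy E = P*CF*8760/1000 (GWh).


E = 93.0 * 0.42 * 8760 / 1000 = 342.1656 GWh


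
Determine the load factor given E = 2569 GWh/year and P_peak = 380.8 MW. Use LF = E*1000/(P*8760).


LF = 2569 * 1000 / (380.8 * 8760) = 0.7701


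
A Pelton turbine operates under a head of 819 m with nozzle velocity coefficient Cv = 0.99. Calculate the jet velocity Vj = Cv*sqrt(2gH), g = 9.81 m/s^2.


Vj = 0.99 * sqrt(2*9.81*819) = 125.4951 m/s


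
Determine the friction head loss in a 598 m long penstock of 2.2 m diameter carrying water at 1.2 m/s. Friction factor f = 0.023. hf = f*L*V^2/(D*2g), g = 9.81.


hf = 0.023 * 598 * 1.2^2 / (2.2 * 2 * 9.81) = 0.4588 m


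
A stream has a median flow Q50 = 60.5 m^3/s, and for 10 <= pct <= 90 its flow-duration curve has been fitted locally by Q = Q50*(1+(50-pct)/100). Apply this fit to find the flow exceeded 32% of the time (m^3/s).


Q = 60.5 * (1 + (50 - 32)/100) = 71.3900 m^3/s


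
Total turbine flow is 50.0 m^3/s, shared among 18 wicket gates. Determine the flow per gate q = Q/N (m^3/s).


q = 50.0 / 18 = 2.7778 m^3/s


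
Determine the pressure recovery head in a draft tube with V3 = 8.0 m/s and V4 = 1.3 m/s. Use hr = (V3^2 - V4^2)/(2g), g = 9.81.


hr = (8.0^2 - 1.3^2) / (2*9.81) = 3.1758 m


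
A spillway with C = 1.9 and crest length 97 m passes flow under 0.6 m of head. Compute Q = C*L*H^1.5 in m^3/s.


Q = 1.9 * 97 * 0.6^1.5 = 85.6549 m^3/s


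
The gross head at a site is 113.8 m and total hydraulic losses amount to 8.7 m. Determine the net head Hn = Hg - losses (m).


Hn = 113.8 - 8.7 = 105.1000 m


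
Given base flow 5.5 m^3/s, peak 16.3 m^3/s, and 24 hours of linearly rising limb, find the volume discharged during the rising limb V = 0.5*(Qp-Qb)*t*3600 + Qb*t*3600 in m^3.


V = 0.5*(16.3 - 5.5)*24*3600 + 5.5*24*3600 = 941760.0000 m^3


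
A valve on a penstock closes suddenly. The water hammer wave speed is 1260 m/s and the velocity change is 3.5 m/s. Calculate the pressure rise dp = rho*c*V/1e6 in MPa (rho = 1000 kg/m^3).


dp = 1000 * 1260 * 3.5 / 1e6 = 4.4100 MPa


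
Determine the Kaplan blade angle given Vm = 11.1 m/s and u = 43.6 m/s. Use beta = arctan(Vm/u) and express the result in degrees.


beta = arctan(11.1 / 43.6) = 14.2833 degrees


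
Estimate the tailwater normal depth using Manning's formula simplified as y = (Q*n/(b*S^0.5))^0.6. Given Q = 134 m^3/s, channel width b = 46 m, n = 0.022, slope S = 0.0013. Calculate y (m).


y = (134 * 0.022 / (46 * 0.0013^0.5))^0.6 = 1.4121 m


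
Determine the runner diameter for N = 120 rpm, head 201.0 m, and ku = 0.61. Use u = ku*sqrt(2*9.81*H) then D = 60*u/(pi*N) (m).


u = 0.61 * sqrt(2*9.81*201.0) = 38.3069 m/s
D = 60 * 38.3069 / (pi * 120) = 6.0967 m


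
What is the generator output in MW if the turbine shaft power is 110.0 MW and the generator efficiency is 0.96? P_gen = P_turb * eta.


P_gen = 110.0 * 0.96 = 105.6000 MW


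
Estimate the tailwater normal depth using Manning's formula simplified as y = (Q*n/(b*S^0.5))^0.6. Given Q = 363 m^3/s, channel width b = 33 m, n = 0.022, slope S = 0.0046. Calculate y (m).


y = (363 * 0.022 / (33 * 0.0046^0.5))^0.6 = 2.1452 m


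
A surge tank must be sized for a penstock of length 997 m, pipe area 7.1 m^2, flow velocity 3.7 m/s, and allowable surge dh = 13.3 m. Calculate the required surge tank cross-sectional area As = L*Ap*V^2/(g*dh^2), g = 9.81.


As = 997 * 7.1 * 3.7^2 / (9.81 * 13.3^2) = 55.8450 m^2


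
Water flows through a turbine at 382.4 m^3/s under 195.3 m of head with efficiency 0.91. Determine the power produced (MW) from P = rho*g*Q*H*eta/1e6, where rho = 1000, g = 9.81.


P = 1000 * 9.81 * 382.4 * 195.3 * 0.91 / 1e6 = 666.7001 MW


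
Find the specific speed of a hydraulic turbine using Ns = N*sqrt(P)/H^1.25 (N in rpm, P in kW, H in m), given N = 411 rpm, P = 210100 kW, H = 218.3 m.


Ns = 411 * 210100^0.5 / 218.3^1.25 = 224.5110


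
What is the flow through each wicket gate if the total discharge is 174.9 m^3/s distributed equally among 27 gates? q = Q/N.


q = 174.9 / 27 = 6.4778 m^3/s


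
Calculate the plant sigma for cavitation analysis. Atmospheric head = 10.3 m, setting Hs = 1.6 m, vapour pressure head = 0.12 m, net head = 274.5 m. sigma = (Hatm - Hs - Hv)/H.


sigma = (10.3 - 1.6 - 0.12) / 274.5 = 0.0313


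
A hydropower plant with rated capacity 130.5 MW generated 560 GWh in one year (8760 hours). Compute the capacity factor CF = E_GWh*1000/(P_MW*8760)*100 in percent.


CF = 560 * 1000 / (130.5 * 8760) * 100 = 48.9862 %


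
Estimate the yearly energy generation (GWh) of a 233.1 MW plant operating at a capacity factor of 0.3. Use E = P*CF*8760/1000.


E = 233.1 * 0.3 * 8760 / 1000 = 612.5868 GWh


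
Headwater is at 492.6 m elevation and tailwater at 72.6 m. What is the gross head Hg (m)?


Hg = 492.6 - 72.6 = 420.0000 m


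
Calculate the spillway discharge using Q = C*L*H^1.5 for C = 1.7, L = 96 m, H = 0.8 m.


Q = 1.7 * 96 * 0.8^1.5 = 116.7764 m^3/s


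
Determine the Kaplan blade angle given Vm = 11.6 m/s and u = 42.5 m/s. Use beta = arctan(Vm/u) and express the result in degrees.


beta = arctan(11.6 / 42.5) = 15.2665 degrees


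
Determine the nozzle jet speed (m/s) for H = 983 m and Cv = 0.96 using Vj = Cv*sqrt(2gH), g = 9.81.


Vj = 0.96 * sqrt(2*9.81*983) = 133.3207 m/s


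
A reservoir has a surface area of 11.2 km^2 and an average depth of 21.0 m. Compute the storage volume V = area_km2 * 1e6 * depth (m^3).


V = 11.2 * 1e6 * 21.0 = 2.3520e+08 m^3


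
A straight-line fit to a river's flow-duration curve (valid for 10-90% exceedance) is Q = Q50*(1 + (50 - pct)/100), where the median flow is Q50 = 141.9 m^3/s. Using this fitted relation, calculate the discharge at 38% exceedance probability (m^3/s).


Q = 141.9 * (1 + (50 - 38)/100) = 158.9280 m^3/s


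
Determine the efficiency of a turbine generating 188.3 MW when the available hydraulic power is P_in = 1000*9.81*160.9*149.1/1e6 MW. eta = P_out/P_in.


P_in = 1000 * 9.81 * 160.9 * 149.1 / 1e6 = 235.3438 MW
eta = 188.3 / 235.3438 = 0.8001


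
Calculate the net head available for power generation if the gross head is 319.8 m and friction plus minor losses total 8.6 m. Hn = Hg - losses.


Hn = 319.8 - 8.6 = 311.2000 m


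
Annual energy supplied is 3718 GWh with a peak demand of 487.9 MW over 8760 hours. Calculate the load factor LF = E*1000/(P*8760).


LF = 3718 * 1000 / (487.9 * 8760) = 0.8699


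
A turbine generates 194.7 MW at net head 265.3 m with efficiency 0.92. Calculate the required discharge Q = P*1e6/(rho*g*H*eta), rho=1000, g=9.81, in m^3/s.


Q = 194.7 * 1e6 / (1000 * 9.81 * 265.3 * 0.92) = 81.3152 m^3/s


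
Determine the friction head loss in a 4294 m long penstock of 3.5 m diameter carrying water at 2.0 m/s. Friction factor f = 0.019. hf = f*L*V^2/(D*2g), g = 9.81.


hf = 0.019 * 4294 * 2.0^2 / (3.5 * 2 * 9.81) = 4.7524 m


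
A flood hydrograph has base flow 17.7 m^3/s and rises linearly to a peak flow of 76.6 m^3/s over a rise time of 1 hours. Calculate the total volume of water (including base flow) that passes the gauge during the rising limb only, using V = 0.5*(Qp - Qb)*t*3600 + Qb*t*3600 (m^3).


V = 0.5*(76.6 - 17.7)*1*3600 + 17.7*1*3600 = 169740.0000 m^3


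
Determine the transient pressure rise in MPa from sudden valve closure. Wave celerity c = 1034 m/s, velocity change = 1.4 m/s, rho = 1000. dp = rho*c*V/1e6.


dp = 1000 * 1034 * 1.4 / 1e6 = 1.4476 MPa


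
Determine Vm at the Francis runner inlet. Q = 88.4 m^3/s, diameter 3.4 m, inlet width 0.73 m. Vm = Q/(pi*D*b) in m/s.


Vm = 88.4 / (pi * 3.4 * 0.73) = 11.3371 m/s


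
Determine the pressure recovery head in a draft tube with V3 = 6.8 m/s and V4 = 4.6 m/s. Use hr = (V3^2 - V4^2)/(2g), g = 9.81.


hr = (6.8^2 - 4.6^2) / (2*9.81) = 1.2783 m


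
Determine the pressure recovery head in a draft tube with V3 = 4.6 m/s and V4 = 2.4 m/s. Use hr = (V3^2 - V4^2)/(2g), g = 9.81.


hr = (4.6^2 - 2.4^2) / (2*9.81) = 0.7849 m


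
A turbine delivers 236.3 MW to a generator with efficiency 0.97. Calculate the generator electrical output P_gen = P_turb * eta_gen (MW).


P_gen = 236.3 * 0.97 = 229.2110 MW


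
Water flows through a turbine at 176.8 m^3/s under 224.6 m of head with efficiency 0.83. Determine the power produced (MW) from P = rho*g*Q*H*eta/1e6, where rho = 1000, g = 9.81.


P = 1000 * 9.81 * 176.8 * 224.6 * 0.83 / 1e6 = 323.3249 MW


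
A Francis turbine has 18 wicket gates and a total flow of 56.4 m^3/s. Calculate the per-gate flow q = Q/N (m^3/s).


q = 56.4 / 18 = 3.1333 m^3/s


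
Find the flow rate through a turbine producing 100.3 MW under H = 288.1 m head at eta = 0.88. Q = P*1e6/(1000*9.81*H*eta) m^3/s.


Q = 100.3 * 1e6 / (1000 * 9.81 * 288.1 * 0.88) = 40.3279 m^3/s


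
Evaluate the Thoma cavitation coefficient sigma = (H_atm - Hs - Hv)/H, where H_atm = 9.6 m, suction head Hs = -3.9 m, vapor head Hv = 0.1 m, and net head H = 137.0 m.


sigma = (9.6 - (-3.9) - 0.1) / 137.0 = 0.0978


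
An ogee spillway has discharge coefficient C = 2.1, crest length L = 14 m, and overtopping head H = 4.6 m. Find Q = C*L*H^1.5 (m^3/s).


Q = 2.1 * 14 * 4.6^1.5 = 290.0575 m^3/s


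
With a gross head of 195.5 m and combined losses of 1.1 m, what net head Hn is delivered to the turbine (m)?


Hn = 195.5 - 1.1 = 194.4000 m


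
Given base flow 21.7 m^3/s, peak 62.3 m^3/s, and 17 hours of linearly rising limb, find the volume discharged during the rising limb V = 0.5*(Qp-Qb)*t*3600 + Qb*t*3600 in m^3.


V = 0.5*(62.3 - 21.7)*17*3600 + 21.7*17*3600 = 2.5704e+06 m^3


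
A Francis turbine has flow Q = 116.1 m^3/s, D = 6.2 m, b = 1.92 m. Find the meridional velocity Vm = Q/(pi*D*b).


Vm = 116.1 / (pi * 6.2 * 1.92) = 3.1045 m/s


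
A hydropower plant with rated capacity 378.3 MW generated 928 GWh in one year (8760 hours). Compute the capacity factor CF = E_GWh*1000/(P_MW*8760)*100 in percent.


CF = 928 * 1000 / (378.3 * 8760) * 100 = 28.0032 %


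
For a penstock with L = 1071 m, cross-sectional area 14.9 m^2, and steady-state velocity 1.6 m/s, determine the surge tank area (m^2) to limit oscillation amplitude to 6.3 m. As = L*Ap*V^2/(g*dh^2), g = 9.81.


As = 1071 * 14.9 * 1.6^2 / (9.81 * 6.3^2) = 104.9218 m^2


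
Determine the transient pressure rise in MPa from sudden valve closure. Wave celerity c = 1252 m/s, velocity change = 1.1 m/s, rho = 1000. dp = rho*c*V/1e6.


dp = 1000 * 1252 * 1.1 / 1e6 = 1.3772 MPa


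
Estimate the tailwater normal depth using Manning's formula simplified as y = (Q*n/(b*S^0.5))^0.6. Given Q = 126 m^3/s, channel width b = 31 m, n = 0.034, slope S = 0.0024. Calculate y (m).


y = (126 * 0.034 / (31 * 0.0024^0.5))^0.6 = 1.8631 m


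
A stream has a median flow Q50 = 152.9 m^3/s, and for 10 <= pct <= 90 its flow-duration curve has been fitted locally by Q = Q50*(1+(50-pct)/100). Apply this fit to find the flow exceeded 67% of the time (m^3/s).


Q = 152.9 * (1 + (50 - 67)/100) = 126.9070 m^3/s


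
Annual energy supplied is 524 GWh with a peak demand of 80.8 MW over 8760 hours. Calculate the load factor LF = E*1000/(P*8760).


LF = 524 * 1000 / (80.8 * 8760) = 0.7403


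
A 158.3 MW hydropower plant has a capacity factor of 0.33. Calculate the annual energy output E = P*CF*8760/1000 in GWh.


E = 158.3 * 0.33 * 8760 / 1000 = 457.6136 GWh


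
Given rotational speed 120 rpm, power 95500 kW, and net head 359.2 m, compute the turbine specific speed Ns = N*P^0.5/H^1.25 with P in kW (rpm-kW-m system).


Ns = 120 * 95500^0.5 / 359.2^1.25 = 23.7144


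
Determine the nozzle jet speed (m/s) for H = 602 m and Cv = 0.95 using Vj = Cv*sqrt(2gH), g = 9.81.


Vj = 0.95 * sqrt(2*9.81*602) = 103.2456 m/s


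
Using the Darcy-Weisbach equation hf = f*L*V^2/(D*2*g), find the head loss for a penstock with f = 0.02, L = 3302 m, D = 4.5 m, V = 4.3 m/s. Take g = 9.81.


hf = 0.02 * 3302 * 4.3^2 / (4.5 * 2 * 9.81) = 13.8303 m


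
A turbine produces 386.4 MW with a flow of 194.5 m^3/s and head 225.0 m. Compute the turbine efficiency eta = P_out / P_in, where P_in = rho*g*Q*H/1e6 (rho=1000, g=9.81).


P_in = 1000 * 9.81 * 194.5 * 225.0 / 1e6 = 429.3101 MW
eta = 386.4 / 429.3101 = 0.9000


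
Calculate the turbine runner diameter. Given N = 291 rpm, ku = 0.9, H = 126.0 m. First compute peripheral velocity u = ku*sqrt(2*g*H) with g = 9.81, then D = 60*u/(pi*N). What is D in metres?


u = 0.9 * sqrt(2*9.81*126.0) = 44.7484 m/s
D = 60 * 44.7484 / (pi * 291) = 2.9369 m


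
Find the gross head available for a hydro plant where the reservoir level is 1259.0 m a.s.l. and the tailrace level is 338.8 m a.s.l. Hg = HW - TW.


Hg = 1259.0 - 338.8 = 920.2000 m


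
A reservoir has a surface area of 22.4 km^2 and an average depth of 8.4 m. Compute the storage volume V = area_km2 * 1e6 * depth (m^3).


V = 22.4 * 1e6 * 8.4 = 1.8816e+08 m^3


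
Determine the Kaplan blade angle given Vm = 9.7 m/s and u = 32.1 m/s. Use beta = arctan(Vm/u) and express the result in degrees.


beta = arctan(9.7 / 32.1) = 16.8138 degrees


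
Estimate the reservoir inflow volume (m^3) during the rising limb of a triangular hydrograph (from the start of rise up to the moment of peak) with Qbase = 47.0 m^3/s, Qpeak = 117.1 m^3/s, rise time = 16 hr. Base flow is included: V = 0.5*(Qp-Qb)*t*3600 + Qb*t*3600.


V = 0.5*(117.1 - 47.0)*16*3600 + 47.0*16*3600 = 4.7261e+06 m^3


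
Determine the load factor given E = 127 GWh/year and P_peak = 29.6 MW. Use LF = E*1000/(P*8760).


LF = 127 * 1000 / (29.6 * 8760) = 0.4898


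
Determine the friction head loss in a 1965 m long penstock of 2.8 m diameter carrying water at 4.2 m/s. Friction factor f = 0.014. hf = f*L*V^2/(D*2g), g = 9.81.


hf = 0.014 * 1965 * 4.2^2 / (2.8 * 2 * 9.81) = 8.8335 m


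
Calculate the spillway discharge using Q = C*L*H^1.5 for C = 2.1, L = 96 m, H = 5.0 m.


Q = 2.1 * 96 * 5.0^1.5 = 2253.9565 m^3/s


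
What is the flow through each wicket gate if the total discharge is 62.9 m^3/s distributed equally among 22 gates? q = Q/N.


q = 62.9 / 22 = 2.8591 m^3/s


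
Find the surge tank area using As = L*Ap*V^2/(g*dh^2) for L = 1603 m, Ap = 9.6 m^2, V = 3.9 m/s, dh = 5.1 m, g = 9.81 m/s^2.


As = 1603 * 9.6 * 3.9^2 / (9.81 * 5.1^2) = 917.3279 m^2


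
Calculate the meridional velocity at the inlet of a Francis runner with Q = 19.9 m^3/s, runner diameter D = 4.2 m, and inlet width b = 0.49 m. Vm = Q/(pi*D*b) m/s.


Vm = 19.9 / (pi * 4.2 * 0.49) = 3.0779 m/s


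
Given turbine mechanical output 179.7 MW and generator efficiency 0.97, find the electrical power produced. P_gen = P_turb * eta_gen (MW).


P_gen = 179.7 * 0.97 = 174.3090 MW


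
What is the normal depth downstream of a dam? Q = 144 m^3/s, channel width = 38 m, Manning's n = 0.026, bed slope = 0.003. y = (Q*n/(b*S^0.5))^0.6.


y = (144 * 0.026 / (38 * 0.003^0.5))^0.6 = 1.4223 m


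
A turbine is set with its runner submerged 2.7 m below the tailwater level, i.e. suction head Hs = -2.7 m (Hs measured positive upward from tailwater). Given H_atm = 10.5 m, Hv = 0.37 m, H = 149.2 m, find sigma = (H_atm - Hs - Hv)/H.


sigma = (10.5 - (-2.7) - 0.37) / 149.2 = 0.0860


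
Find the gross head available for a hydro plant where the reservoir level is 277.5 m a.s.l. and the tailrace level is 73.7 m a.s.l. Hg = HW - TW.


Hg = 277.5 - 73.7 = 203.8000 m


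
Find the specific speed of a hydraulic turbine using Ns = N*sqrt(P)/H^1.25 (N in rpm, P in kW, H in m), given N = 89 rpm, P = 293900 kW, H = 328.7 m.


Ns = 89 * 293900^0.5 / 328.7^1.25 = 34.4739


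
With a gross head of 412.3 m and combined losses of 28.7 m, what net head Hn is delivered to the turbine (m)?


Hn = 412.3 - 28.7 = 383.6000 m


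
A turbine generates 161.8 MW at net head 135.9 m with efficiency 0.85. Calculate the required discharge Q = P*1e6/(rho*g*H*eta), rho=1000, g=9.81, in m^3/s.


Q = 161.8 * 1e6 / (1000 * 9.81 * 135.9 * 0.85) = 142.7812 m^3/s


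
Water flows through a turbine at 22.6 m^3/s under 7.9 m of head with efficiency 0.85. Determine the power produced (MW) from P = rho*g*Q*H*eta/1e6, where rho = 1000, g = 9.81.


P = 1000 * 9.81 * 22.6 * 7.9 * 0.85 / 1e6 = 1.4888 MW
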